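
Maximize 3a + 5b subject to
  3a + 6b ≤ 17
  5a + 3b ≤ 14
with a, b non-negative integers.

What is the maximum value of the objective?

13

Relaxing integrality, the LP optimum is 14.95 at (a,b) = (1.57, 2.05), which is not an integer point.
(a,b)=(1,2): 3·1+6·2=15≤17, 5·1+3·2=11≤14, objective 13.
(a,b)=(2,1): 3·2+6·1=12≤17, 5·2+3·1=13≤14, objective 11.
(a,b)=(0,2): 3·0+6·2=12≤17, 5·0+3·2=6≤14, objective 10.
No feasible integer point exceeds 13.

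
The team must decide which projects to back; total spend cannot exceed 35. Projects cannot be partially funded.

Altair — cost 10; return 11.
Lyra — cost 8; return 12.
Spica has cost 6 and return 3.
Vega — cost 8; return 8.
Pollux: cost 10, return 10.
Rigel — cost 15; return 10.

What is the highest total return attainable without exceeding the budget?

Altair + Lyra + Spica + Pollux: cost 10 + 8 + 6 + 10 = 34 ≤ 35, return 11 + 12 + 3 + 10 = 36.
Altair + Lyra + Spica + Vega: cost 10 + 8 + 6 + 8 = 32 ≤ 35, return 11 + 12 + 3 + 8 = 34.
Best is Altair, Lyra, Spica, and Pollux with total return 36.

36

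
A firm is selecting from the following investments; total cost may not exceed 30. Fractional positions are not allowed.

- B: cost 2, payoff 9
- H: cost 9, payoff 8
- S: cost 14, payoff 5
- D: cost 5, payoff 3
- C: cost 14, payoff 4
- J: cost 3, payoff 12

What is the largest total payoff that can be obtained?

34

Allowing fractional choices, the relaxed optimum would be about 35.9, but investments are indivisible.
B + H + S + J: cost 2 + 9 + 14 + 3 = 28 ≤ 30, payoff 9 + 8 + 5 + 12 = 34.
B + H + C + J: cost 2 + 9 + 14 + 3 = 28 ≤ 30, payoff 9 + 8 + 4 + 12 = 33.
Best is B, H, S, and J with total payoff 34.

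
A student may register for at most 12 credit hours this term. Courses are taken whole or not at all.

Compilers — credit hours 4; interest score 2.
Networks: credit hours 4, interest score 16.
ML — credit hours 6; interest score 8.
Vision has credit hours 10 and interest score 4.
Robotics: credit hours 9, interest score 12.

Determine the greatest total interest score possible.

Allowing fractional choices, the relaxed optimum would be about 26.7, but courses are indivisible.
Networks + ML: credit hours 4 + 6 = 10 ≤ 12, interest score 16 + 8 = 24.
Networks: credit hours 4 ≤ 12, interest score 16.
Compilers + Networks: credit hours 4 + 4 = 8 ≤ 12, interest score 2 + 16 = 18.
Best is Networks and ML with total interest score 24.

24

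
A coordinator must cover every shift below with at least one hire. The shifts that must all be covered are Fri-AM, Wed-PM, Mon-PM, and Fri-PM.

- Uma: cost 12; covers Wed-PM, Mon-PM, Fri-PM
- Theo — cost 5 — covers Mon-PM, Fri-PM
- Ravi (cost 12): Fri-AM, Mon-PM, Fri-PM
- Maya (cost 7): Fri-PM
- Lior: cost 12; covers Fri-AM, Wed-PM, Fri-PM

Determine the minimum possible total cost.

Choose Theo and Lior: together they cover Fri-AM, Wed-PM, Mon-PM, Fri-PM — every shift.
Total cost: 5 + 12 = 17.
No cover costs less than 17.

17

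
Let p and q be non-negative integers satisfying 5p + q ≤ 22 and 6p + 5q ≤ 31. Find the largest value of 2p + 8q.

48

Relaxing integrality, the LP optimum is 49.60 at (p,q) = (0, 6.2), which is not an integer point.
(p,q)=(0,6): 5·0+1·6=6≤22, 6·0+5·6=30≤31, objective 48.
(p,q)=(1,5): 5·1+1·5=10≤22, 6·1+5·5=31≤31, objective 42.
(p,q)=(0,5): 5·0+1·5=5≤22, 6·0+5·5=25≤31, objective 40.
Maximum is 48 at (p,q)=(0,6).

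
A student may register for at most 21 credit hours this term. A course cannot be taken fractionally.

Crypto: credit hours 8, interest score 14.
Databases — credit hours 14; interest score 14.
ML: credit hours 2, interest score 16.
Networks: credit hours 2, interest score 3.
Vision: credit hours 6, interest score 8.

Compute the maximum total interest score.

41

This is an integer program with binary decision variables.
Crypto + ML + Networks + Vision: credit hours 8 + 2 + 2 + 6 = 18 ≤ 21, interest score 14 + 16 + 3 + 8 = 41.
Crypto + ML + Vision: credit hours 8 + 2 + 6 = 16 ≤ 21, interest score 14 + 16 + 8 = 38.
Crypto + ML + Networks: credit hours 8 + 2 + 2 = 12 ≤ 21, interest score 14 + 16 + 3 = 33.
Best is Crypto, ML, Networks, and Vision with total interest score 41.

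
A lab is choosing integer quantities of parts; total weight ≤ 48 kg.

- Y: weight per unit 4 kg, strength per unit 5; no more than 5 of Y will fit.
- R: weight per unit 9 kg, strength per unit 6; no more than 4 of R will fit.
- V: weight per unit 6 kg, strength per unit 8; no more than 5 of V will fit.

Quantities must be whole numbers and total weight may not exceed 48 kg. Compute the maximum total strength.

Take 4×Y and 5×V: weight 46 ≤ 48, strength 4·5 + 5·8 = 60.
V has the best ratio (8/6) and is taken to its limit of 5; remaining capacity is filled optimally with the others.

60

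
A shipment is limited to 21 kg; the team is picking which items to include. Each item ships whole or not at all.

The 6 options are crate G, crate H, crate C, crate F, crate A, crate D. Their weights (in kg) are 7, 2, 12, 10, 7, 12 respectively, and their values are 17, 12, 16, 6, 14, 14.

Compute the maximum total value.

Take crate G, crate H, and crate C: weight 7 + 2 + 12 = 21 ≤ 21, value 17 + 12 + 16 = 45.
No other feasible combination does better.

45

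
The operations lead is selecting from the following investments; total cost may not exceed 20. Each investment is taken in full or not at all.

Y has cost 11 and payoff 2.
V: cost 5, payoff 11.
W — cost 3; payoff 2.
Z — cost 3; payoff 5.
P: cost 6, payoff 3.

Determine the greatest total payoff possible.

21

Treat it as a binary knapsack problem.
Allowing fractional choices, the relaxed optimum would be about 21.5, but investments are indivisible.
V + Z + P: cost 5 + 3 + 6 = 14 ≤ 20, payoff 11 + 5 + 3 = 19.
V + W + Z: cost 5 + 3 + 3 = 11 ≤ 20, payoff 11 + 2 + 5 = 18.
V + W + Z + P: cost 5 + 3 + 3 + 6 = 17 ≤ 20, payoff 11 + 2 + 5 + 3 = 21.
Best is V, W, Z, and P with total payoff 21.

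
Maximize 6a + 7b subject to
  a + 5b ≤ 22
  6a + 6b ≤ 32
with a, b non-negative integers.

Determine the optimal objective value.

Relaxing integrality, the LP optimum is 36.17 at (a,b) = (1.17, 4.17), which is not an integer point.
(a,b)=(1,4): 1·1+5·4=21≤22, 6·1+6·4=30≤32, objective 34.
(a,b)=(2,3): 1·2+5·3=17≤22, 6·2+6·3=30≤32, objective 33.
The best lattice point is (1,4), giving 34.

34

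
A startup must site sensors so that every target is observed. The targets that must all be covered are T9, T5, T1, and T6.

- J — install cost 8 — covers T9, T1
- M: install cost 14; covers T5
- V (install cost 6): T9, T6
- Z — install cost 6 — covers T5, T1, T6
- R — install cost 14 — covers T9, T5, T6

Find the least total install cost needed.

Choose V and Z: together they cover T9, T5, T1, T6 — every target.
Total install cost: 6 + 6 = 12.
No cover costs less than 12.

12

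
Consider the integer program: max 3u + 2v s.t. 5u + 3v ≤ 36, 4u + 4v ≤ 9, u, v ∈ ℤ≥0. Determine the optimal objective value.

6

Relaxing integrality, the LP optimum is 6.75 at (u,v) = (2.25, 0), which is not an integer point.
(u,v)=(2,0): 5·2+3·0=10≤36, 4·2+4·0=8≤9, objective 6.
(u,v)=(1,1): 5·1+3·1=8≤36, 4·1+4·1=8≤9, objective 5.
(u,v)=(1,0): 5·1+3·0=5≤36, 4·1+4·0=4≤9, objective 3.
The best lattice point is (2,0), giving 6.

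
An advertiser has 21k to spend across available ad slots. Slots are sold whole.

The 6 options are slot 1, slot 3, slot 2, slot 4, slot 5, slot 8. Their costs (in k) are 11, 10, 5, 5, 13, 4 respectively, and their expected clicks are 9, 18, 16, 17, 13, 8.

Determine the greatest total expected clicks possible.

Allowing fractional choices, the relaxed optimum would be about 53.6, but ad slots are indivisible.
slot 3 + slot 2 + slot 4: cost 10 + 5 + 5 = 20 ≤ 21, expected clicks 18 + 16 + 17 = 51.
slot 3 + slot 4 + slot 8: cost 10 + 5 + 4 = 19 ≤ 21, expected clicks 18 + 17 + 8 = 43.
Best is slot 3, slot 2, and slot 4 with total expected clicks 51.

51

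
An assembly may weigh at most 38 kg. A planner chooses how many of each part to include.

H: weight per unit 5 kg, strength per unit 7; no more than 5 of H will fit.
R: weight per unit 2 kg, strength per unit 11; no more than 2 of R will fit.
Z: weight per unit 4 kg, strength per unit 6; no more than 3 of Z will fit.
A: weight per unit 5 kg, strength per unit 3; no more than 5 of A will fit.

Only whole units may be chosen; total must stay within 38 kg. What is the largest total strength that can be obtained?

69

R has the best ratio (11/2); taking only R gives at most 2×11 = 22 (stopped by the supply cap of 2).
Mixing does better — 5×H, 2×R, and 2×Z: weight 37 ≤ 38, strength 5·7 + 2·11 + 2·6 = 69.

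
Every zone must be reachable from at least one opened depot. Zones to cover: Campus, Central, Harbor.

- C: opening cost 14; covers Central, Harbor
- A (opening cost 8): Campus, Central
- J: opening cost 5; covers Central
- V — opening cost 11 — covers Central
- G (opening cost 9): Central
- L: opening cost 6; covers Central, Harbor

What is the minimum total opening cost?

Choose A and L: together they cover Campus, Central, Harbor — every zone.
Total opening cost: 8 + 6 = 14.
No cover costs less than 14.

14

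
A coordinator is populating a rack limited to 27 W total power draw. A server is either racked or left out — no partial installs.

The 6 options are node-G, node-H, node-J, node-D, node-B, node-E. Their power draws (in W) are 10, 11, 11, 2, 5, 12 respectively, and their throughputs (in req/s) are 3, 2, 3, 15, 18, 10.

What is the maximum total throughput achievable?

43

Allowing fractional choices, the relaxed optimum would be about 45.4, but servers are indivisible.
node-G + node-D + node-B: power draw 10 + 2 + 5 = 17 ≤ 27, throughput 3 + 15 + 18 = 36.
node-J + node-D + node-B: power draw 11 + 2 + 5 = 18 ≤ 27, throughput 3 + 15 + 18 = 36.
node-D + node-B + node-E: power draw 2 + 5 + 12 = 19 ≤ 27, throughput 15 + 18 + 10 = 43.
Best is node-D, node-B, and node-E with total throughput 43.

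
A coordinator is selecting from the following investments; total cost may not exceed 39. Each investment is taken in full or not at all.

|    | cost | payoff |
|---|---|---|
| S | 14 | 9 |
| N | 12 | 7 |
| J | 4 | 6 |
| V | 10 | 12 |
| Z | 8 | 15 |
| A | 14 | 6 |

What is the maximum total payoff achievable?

This is an integer program with binary decision variables.
Allowing fractional choices, the relaxed optimum would be about 43.8, but investments are indivisible.
J + V + Z + A: cost 4 + 10 + 8 + 14 = 36 ≤ 39, payoff 6 + 12 + 15 + 6 = 39.
S + J + V + Z: cost 14 + 4 + 10 + 8 = 36 ≤ 39, payoff 9 + 6 + 12 + 15 = 42.
N + J + V + Z: cost 12 + 4 + 10 + 8 = 34 ≤ 39, payoff 7 + 6 + 12 + 15 = 40.
Best is S, J, V, and Z with total payoff 42.

42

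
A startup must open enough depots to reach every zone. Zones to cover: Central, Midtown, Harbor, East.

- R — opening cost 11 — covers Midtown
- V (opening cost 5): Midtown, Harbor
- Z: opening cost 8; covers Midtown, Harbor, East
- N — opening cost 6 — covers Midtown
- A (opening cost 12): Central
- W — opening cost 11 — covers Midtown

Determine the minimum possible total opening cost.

This is an integer covering problem.
Choose Z and A: together they cover Central, Midtown, Harbor, East — every zone.
Total opening cost: 8 + 12 = 20.

20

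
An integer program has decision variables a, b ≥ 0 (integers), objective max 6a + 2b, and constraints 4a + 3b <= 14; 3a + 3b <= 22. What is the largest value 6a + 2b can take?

(a,b)=(3,0) is feasible, giving 18.
(a,b)=(2,1) is feasible, giving 14.
(a,b)=(2,0) is feasible, giving 12.
No feasible integer point exceeds 18.

18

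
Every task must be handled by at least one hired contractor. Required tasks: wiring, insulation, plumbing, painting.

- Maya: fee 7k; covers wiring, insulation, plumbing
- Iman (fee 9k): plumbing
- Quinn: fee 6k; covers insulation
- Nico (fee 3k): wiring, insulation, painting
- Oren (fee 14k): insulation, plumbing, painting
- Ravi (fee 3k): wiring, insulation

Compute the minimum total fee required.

10

Choose Maya and Nico: together they cover wiring, insulation, plumbing, painting — every task.
Total fee: 7 + 3 = 10.
No cover costs less than 10.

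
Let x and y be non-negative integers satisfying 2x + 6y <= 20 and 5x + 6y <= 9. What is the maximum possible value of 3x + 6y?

Relaxing integrality, the LP optimum is 9.00 at (x,y) = (0, 1.5), which is not an integer point.
(x,y)=(0,1): 2·0+6·1=6≤20, 5·0+6·1=6≤9, objective 6.
(x,y)=(1,0): 2·1+6·0=2≤20, 5·1+6·0=5≤9, objective 3.
No feasible integer point exceeds 6.

6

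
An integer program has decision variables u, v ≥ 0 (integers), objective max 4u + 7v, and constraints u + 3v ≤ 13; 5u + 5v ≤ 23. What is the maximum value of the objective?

The continuous relaxation peaks at (0.4, 4.2) with value 31.00; rounding to a feasible lattice point costs some objective.
(u,v)=(0,4): 1·0+3·4=12≤13, 5·0+5·4=20≤23, objective 28.
(u,v)=(1,3): 1·1+3·3=10≤13, 5·1+5·3=20≤23, objective 25.
(u,v)=(0,3): 1·0+3·3=9≤13, 5·0+5·3=15≤23, objective 21.
Maximum is 28 at (u,v)=(0,4).

28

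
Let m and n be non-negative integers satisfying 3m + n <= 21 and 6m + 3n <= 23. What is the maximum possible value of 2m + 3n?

Relaxing integrality, the LP optimum is 23.00 at (m,n) = (0, 7.67), which is not an integer point.
(m,n)=(0,7): 3·0+1·7=7≤21, 6·0+3·7=21≤23, objective 21.
(m,n)=(0,6): 3·0+1·6=6≤21, 6·0+3·6=18≤23, objective 18.
Maximum is 21 at (m,n)=(0,7).

21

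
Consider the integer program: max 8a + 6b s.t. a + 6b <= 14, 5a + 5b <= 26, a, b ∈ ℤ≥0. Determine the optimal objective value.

40

The continuous relaxation peaks at (5.2, 0) with value 41.60; rounding to a feasible lattice point costs some objective.
(a,b)=(5,0) is feasible, giving 40.
(a,b)=(4,1) is feasible, giving 38.
(a,b)=(4,0) is feasible, giving 32.
The best lattice point is (5,0), giving 40.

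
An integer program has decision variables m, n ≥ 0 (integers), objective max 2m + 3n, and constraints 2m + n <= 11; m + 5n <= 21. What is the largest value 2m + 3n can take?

17

The continuous relaxation peaks at (3.78, 3.44) with value 17.89; rounding to a feasible lattice point costs some objective.
(m,n)=(4,3): 2·4+1·3=11≤11, 1·4+5·3=19≤21, objective 17.
(m,n)=(3,3): 2·3+1·3=9≤11, 1·3+5·3=18≤21, objective 15.
(m,n)=(4,2): 2·4+1·2=10≤11, 1·4+5·2=14≤21, objective 14.
The best lattice point is (4,3), giving 17.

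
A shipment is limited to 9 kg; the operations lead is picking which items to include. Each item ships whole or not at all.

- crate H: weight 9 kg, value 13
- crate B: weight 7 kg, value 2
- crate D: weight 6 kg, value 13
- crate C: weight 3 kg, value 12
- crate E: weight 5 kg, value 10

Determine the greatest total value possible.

25

Treat it as a binary knapsack problem.
crate C + crate E: weight 3 + 5 = 8 ≤ 9, value 12 + 10 = 22.
crate D + crate C: weight 6 + 3 = 9 ≤ 9, value 13 + 12 = 25.
Best is crate D and crate C with total value 25.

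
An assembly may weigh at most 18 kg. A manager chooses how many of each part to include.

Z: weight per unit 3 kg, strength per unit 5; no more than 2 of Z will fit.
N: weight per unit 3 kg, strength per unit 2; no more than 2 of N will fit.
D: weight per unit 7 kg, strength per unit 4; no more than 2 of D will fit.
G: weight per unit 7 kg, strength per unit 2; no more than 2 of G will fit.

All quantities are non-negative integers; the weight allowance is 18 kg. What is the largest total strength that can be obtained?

16

2×Z, 1×N, and 1×D: weight 16 ≤ 18, strength 2·5 + 1·2 + 1·4 = 16.
2×Z and 1×D: weight 13 ≤ 18, strength 2·5 + 1·4 = 14.
Best is 16.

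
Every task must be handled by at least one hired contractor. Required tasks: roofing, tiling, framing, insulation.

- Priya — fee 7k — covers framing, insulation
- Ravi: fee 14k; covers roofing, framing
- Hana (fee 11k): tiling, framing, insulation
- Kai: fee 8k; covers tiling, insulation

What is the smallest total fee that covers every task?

Choose Ravi and Kai: together they cover roofing, tiling, framing, insulation — every task.
Total fee: 14 + 8 = 22.

22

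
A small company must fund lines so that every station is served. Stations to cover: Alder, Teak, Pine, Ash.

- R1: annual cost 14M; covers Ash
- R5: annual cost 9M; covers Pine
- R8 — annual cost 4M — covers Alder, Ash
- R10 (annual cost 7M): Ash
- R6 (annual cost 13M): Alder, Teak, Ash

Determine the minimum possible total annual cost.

The greedy cost-per-new-station heuristic would pick R8, R5, and R6 for 26, but a cheaper cover exists.
Choose R5 and R6: together they cover Alder, Teak, Pine, Ash — every station.
Total annual cost: 9 + 13 = 22.
No cover costs less than 22.

22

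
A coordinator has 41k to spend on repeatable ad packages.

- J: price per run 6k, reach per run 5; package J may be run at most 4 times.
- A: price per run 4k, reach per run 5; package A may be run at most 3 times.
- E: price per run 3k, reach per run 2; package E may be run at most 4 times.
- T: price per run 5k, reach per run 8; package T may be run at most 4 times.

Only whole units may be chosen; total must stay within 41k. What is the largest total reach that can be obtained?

54

T has the best ratio (8/5); taking only T gives at most 4×8 = 32 (stopped by the supply cap of 4).
Mixing does better — 1×J, 3×A, 1×E, and 4×T: price 41 ≤ 41, reach 1·5 + 3·5 + 1·2 + 4·8 = 54.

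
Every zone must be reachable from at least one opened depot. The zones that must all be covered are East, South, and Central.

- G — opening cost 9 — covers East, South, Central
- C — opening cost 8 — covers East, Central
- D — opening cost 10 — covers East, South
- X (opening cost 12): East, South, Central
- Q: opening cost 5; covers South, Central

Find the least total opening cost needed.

9

The greedy cost-per-new-zone heuristic would pick Q and C for 13, but a cheaper cover exists.
G alone covers East, South, Central — every zone.
Total opening cost: 9.
No cover costs less than 9.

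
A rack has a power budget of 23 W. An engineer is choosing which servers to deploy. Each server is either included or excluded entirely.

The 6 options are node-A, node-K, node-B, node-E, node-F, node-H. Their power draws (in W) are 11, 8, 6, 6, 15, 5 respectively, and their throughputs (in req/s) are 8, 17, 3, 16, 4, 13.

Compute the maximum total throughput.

node-K + node-E + node-H: power draw 8 + 6 + 5 = 19 ≤ 23, throughput 17 + 16 + 13 = 46.
node-A + node-E + node-H: power draw 11 + 6 + 5 = 22 ≤ 23, throughput 8 + 16 + 13 = 37.
Best is node-K, node-E, and node-H with total throughput 46.

46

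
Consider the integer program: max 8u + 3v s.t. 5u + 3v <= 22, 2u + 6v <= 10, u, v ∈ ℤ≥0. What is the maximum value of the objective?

32

The continuous relaxation peaks at (4.4, 0) with value 35.20; rounding to a feasible lattice point costs some objective.
(u,v)=(4,0): 5·4+3·0=20≤22, 2·4+6·0=8≤10, objective 32.
(u,v)=(3,0): 5·3+3·0=15≤22, 2·3+6·0=6≤10, objective 24.
The best lattice point is (4,0), giving 32.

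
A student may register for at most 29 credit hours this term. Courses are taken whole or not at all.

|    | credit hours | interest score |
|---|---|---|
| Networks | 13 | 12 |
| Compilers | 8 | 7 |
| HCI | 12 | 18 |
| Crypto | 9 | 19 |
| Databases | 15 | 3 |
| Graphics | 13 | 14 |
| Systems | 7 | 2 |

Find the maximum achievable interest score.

Compilers + HCI + Crypto: credit hours 8 + 12 + 9 = 29 ≤ 29, interest score 7 + 18 + 19 = 44.
HCI + Crypto + Systems: credit hours 12 + 9 + 7 = 28 ≤ 29, interest score 18 + 19 + 2 = 39.
Best is Compilers, HCI, and Crypto with total interest score 44.

44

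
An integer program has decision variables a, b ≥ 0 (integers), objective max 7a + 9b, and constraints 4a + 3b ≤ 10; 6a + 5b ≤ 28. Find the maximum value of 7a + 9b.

(a,b)=(0,3): 4·0+3·3=9≤10, 6·0+5·3=15≤28, objective 27.
(a,b)=(1,2): 4·1+3·2=10≤10, 6·1+5·2=16≤28, objective 25.
(a,b)=(0,2): 4·0+3·2=6≤10, 6·0+5·2=10≤28, objective 18.
The best lattice point is (0,3), giving 27.

27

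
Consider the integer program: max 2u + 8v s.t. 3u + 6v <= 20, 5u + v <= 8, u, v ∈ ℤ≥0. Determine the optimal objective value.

The continuous relaxation peaks at (0, 3.33) with value 26.67; rounding to a feasible lattice point costs some objective.
(u,v)=(0,3): 3·0+6·3=18≤20, 5·0+1·3=3≤8, objective 24.
(u,v)=(1,2): 3·1+6·2=15≤20, 5·1+1·2=7≤8, objective 18.
Maximum is 24 at (u,v)=(0,3).

24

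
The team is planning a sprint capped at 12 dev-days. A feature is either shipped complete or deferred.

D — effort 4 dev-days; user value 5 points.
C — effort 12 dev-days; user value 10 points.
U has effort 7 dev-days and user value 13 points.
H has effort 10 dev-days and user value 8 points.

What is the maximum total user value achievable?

18

Allowing fractional choices, the relaxed optimum would be about 18.8, but features are indivisible.
D + U: effort 4 + 7 = 11 ≤ 12, user value 5 + 13 = 18.
C: effort 12 ≤ 12, user value 10.
U: effort 7 ≤ 12, user value 13.
Best is D and U with total user value 18.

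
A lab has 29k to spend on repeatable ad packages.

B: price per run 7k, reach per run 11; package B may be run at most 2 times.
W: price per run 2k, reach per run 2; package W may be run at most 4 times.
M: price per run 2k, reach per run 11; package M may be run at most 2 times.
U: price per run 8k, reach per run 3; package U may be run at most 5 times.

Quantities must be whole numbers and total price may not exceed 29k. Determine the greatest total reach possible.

M has the best ratio (11/2); taking only M gives at most 2×11 = 22 (stopped by the supply cap of 2).
Mixing does better — 2×B, 4×W, and 2×M: price 26 ≤ 29, reach 2·11 + 4·2 + 2·11 = 52.

52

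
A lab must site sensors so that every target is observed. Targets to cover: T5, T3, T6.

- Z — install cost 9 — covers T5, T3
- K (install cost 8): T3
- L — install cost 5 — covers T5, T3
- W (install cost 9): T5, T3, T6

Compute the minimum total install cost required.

This is an integer covering problem.
The greedy cost-per-new-target heuristic would pick L and W for 14, but a cheaper cover exists.
W alone covers T5, T3, T6 — every target.
Total install cost: 9.
No cover costs less than 9.

9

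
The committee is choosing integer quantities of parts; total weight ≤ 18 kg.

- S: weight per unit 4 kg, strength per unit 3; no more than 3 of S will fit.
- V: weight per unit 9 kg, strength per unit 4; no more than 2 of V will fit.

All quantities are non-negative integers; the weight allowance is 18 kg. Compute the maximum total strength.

10

Take 2×S and 1×V: weight 17 ≤ 18, strength 2·3 + 1·4 = 10.
No other integer combination yields more.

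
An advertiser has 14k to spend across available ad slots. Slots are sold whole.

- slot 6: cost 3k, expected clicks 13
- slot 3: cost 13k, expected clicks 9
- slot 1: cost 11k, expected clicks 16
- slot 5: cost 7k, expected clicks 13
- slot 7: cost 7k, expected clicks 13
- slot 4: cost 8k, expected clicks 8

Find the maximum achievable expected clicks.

29

Take slot 6 and slot 1: cost 3 + 11 = 14 ≤ 14, expected clicks 13 + 16 = 29.
No other feasible combination does better.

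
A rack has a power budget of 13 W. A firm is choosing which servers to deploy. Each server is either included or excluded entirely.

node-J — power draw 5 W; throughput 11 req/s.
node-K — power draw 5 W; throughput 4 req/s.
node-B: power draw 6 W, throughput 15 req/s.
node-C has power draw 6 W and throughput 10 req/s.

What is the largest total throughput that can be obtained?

26

Allowing fractional choices, the relaxed optimum would be about 29.3, but servers are indivisible.
node-J + node-B: power draw 5 + 6 = 11 ≤ 13, throughput 11 + 15 = 26.
node-B + node-C: power draw 6 + 6 = 12 ≤ 13, throughput 15 + 10 = 25.
Best is node-J and node-B with total throughput 26.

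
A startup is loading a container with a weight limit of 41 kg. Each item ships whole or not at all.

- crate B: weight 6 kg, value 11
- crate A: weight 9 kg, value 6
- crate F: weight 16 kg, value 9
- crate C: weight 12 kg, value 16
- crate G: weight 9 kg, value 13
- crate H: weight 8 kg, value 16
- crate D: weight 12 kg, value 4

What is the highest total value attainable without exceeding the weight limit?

This is an integer program with binary decision variables.
Take crate B, crate C, crate G, and crate H: weight 6 + 12 + 9 + 8 = 35 ≤ 41, value 11 + 16 + 13 + 16 = 56.
No other feasible combination does better.

56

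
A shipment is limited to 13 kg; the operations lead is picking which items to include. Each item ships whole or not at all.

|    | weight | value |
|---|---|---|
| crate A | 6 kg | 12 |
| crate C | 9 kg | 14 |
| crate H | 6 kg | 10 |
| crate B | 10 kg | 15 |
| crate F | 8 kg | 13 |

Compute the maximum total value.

crate C: weight 9 ≤ 13, value 14.
crate A + crate H: weight 6 + 6 = 12 ≤ 13, value 12 + 10 = 22.
crate B: weight 10 ≤ 13, value 15.
Best is crate A and crate H with total value 22.

22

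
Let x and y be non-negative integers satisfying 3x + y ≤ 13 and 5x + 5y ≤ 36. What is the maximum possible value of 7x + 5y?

Relaxing integrality, the LP optimum is 41.80 at (x,y) = (2.9, 4.3), which is not an integer point.
(x,y)=(3,4): 3·3+1·4=13≤13, 5·3+5·4=35≤36, objective 41.
(x,y)=(2,5): 3·2+1·5=11≤13, 5·2+5·5=35≤36, objective 39.
(x,y)=(3,3): 3·3+1·3=12≤13, 5·3+5·3=30≤36, objective 36.
The best lattice point is (3,4), giving 41.

41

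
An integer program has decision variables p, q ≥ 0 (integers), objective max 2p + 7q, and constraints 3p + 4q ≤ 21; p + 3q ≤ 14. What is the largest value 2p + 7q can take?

Relaxing integrality, the LP optimum is 32.67 at (p,q) = (0, 4.67), which is not an integer point.
(p,q)=(1,4): 3·1+4·4=19≤21, 1·1+3·4=13≤14, objective 30.
(p,q)=(0,4): 3·0+4·4=16≤21, 1·0+3·4=12≤14, objective 28.
Maximum is 30 at (p,q)=(1,4).

30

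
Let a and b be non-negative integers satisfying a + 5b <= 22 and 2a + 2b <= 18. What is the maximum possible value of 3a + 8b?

Relaxing integrality, the LP optimum is 43.25 at (a,b) = (5.75, 3.25), which is not an integer point.
(a,b)=(6,3) is feasible, giving 42.
(a,b)=(5,3) is feasible, giving 39.
(a,b)=(7,2) is feasible, giving 37.
(a,b)=(4,3) is feasible, giving 36.
Maximum is 42 at (a,b)=(6,3).

42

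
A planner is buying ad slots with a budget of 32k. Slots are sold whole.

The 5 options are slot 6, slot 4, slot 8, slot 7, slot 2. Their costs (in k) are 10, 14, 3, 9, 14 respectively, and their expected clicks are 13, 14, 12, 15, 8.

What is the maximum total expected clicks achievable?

41

Take slot 4, slot 8, and slot 7: cost 14 + 3 + 9 = 26 ≤ 32, expected clicks 14 + 12 + 15 = 41.
No other feasible combination does better.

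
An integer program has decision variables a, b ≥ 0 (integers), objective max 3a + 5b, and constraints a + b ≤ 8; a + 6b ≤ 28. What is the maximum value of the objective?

32

(a,b)=(4,4): 1·4+1·4=8≤8, 1·4+6·4=28≤28, objective 32.
(a,b)=(5,3): 1·5+1·3=8≤8, 1·5+6·3=23≤28, objective 30.
(a,b)=(3,4): 1·3+1·4=7≤8, 1·3+6·4=27≤28, objective 29.
No feasible integer point exceeds 32.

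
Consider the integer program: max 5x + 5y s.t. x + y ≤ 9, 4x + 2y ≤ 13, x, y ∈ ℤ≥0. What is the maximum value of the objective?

The continuous relaxation peaks at (0, 6.5) with value 32.50; rounding to a feasible lattice point costs some objective.
(x,y)=(0,6): 1·0+1·6=6≤9, 4·0+2·6=12≤13, objective 30.
(x,y)=(0,5): 1·0+1·5=5≤9, 4·0+2·5=10≤13, objective 25.
The best lattice point is (0,6), giving 30.

30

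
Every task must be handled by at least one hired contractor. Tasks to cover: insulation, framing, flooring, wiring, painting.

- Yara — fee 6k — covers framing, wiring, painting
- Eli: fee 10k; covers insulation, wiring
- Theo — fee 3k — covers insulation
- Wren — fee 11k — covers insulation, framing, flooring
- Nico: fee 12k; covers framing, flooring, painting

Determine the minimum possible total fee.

The greedy cost-per-new-task heuristic would pick Yara, Theo, and Wren for 20, but a cheaper cover exists.
Choose Yara and Wren: together they cover insulation, framing, flooring, wiring, painting — every task.
Total fee: 6 + 11 = 17.
No cover costs less than 17.

17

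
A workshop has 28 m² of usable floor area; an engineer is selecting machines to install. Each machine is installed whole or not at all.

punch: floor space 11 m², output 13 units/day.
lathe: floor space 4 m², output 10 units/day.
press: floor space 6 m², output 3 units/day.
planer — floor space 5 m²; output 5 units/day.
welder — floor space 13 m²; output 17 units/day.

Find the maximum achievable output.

40

This is an integer program with binary decision variables.
Take punch, lathe, and welder: floor space 11 + 4 + 13 = 28 ≤ 28, output 13 + 10 + 17 = 40.
No other feasible combination does better.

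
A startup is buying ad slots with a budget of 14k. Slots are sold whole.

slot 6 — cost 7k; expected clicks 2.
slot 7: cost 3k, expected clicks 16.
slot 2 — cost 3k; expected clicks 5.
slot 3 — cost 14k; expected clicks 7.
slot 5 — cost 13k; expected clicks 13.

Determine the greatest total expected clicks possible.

Allowing fractional choices, the relaxed optimum would be about 29.0, but ad slots are indivisible.
slot 6 + slot 7 + slot 2: cost 7 + 3 + 3 = 13 ≤ 14, expected clicks 2 + 16 + 5 = 23.
slot 6 + slot 7: cost 7 + 3 = 10 ≤ 14, expected clicks 2 + 16 = 18.
slot 7 + slot 2: cost 3 + 3 = 6 ≤ 14, expected clicks 16 + 5 = 21.
Best is slot 6, slot 7, and slot 2 with total expected clicks 23.

23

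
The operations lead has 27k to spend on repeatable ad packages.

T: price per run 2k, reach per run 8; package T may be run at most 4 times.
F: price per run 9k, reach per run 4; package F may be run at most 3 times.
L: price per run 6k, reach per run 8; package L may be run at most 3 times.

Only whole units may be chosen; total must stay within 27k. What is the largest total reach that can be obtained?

56

3×T and 3×L: price 24 ≤ 27, reach 3·8 + 3·8 = 48.
4×T and 3×L: price 26 ≤ 27, reach 4·8 + 3·8 = 56.
Best is 56.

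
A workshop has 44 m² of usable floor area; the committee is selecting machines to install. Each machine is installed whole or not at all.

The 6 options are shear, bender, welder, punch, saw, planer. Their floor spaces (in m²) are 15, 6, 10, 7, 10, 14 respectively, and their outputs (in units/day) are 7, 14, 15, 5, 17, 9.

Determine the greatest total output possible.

Allowing fractional choices, the relaxed optimum would be about 58.1, but machines are indivisible.
bender + welder + saw + planer: floor space 6 + 10 + 10 + 14 = 40 ≤ 44, output 14 + 15 + 17 + 9 = 55.
shear + bender + welder + saw: floor space 15 + 6 + 10 + 10 = 41 ≤ 44, output 7 + 14 + 15 + 17 = 53.
Best is bender, welder, saw, and planer with total output 55.

55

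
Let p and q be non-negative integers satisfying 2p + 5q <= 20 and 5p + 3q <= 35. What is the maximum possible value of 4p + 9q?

(p,q)=(5,2) is feasible, giving 38.
(p,q)=(4,2) is feasible, giving 34.
No feasible integer point exceeds 38.

38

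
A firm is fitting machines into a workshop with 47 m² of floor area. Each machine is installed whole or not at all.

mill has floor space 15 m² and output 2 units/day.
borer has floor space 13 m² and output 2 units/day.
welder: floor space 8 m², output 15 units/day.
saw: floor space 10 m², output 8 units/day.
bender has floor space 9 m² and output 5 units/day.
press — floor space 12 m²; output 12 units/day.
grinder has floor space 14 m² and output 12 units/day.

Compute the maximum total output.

Treat it as a binary knapsack problem.
Allowing fractional choices, the relaxed optimum would be about 48.7, but machines are indivisible.
borer + welder + press + grinder: floor space 13 + 8 + 12 + 14 = 47 ≤ 47, output 2 + 15 + 12 + 12 = 41.
welder + saw + press + grinder: floor space 8 + 10 + 12 + 14 = 44 ≤ 47, output 15 + 8 + 12 + 12 = 47.
welder + bender + press + grinder: floor space 8 + 9 + 12 + 14 = 43 ≤ 47, output 15 + 5 + 12 + 12 = 44.
Best is welder, saw, press, and grinder with total output 47.

47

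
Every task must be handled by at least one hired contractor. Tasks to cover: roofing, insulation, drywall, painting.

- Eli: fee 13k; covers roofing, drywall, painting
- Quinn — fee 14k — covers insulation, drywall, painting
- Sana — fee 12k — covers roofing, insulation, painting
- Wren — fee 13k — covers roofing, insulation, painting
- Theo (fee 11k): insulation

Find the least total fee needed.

This is an integer covering problem.
The greedy cost-per-new-task heuristic would pick Sana and Eli for 25, but a cheaper cover exists.
Choose Eli and Theo: together they cover roofing, insulation, drywall, painting — every task.
Total fee: 13 + 11 = 24.
No cover costs less than 24.

24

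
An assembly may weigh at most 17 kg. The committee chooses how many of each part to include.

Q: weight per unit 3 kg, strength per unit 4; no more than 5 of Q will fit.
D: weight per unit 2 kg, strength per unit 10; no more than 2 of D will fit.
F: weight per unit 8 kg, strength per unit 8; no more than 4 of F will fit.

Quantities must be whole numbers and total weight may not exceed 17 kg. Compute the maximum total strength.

36

This is a bounded integer knapsack.
4×Q and 2×D: weight 16 ≤ 17, strength 4·4 + 2·10 = 36.
1×Q, 2×D, and 1×F: weight 15 ≤ 17, strength 1·4 + 2·10 + 1·8 = 32.
Best is 36.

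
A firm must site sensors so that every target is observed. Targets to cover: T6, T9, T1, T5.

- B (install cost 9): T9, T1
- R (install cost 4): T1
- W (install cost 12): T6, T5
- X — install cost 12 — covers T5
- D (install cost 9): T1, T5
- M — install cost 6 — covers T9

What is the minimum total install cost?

21

The greedy cost-per-new-target heuristic would pick R, W, and M for 22, but a cheaper cover exists.
Choose B and W: together they cover T6, T9, T1, T5 — every target.
Total install cost: 9 + 12 = 21.
No cover costs less than 21.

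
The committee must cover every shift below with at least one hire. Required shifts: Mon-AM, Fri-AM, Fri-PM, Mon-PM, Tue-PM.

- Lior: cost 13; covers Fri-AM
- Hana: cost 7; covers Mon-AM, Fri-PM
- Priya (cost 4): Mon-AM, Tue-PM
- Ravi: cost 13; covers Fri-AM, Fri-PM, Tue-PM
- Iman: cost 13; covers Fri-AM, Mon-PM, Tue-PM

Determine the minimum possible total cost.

The greedy cost-per-new-shift heuristic would pick Priya, Ravi, and Iman for 30, but a cheaper cover exists.
Choose Hana and Iman: together they cover Mon-AM, Fri-AM, Fri-PM, Mon-PM, Tue-PM — every shift.
Total cost: 7 + 13 = 20.
No cover costs less than 20.

20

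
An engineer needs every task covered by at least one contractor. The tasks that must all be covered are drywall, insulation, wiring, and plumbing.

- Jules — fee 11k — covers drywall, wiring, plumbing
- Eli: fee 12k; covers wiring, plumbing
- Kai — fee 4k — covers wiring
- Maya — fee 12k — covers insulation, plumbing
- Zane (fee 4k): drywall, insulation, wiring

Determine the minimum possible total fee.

15

Choose Jules and Zane: together they cover drywall, insulation, wiring, plumbing — every task.
Total fee: 11 + 4 = 15.
No cover costs less than 15.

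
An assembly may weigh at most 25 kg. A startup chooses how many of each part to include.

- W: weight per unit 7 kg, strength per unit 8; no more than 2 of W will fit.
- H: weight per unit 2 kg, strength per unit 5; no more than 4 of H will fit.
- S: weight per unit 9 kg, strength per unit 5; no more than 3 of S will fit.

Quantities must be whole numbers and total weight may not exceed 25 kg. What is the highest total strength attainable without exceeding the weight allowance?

Take 2×W and 4×H: weight 22 ≤ 25, strength 2·8 + 4·5 = 36.
H has the best ratio (5/2) and is taken to its limit of 4; remaining capacity is filled optimally with the others.

36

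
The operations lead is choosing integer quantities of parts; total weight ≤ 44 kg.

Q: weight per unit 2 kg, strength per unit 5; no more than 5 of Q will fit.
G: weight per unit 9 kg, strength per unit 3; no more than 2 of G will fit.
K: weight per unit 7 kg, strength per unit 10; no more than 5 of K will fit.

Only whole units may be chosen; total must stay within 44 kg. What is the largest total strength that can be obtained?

This is a bounded integer knapsack.
Q has the best ratio (5/2); taking only Q gives at most 5×5 = 25 (stopped by the supply cap of 5).
Mixing does better — 4×Q and 5×K: weight 43 ≤ 44, strength 4·5 + 5·10 = 70.

70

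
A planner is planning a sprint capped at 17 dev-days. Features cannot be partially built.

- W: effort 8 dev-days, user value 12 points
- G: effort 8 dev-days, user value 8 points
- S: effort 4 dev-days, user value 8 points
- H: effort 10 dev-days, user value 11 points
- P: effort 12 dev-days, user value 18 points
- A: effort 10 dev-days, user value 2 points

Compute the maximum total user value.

26

Allowing fractional choices, the relaxed optimum would be about 27.5, but features are indivisible.
W + G: effort 8 + 8 = 16 ≤ 17, user value 12 + 8 = 20.
W + S: effort 8 + 4 = 12 ≤ 17, user value 12 + 8 = 20.
S + P: effort 4 + 12 = 16 ≤ 17, user value 8 + 18 = 26.
Best is S and P with total user value 26.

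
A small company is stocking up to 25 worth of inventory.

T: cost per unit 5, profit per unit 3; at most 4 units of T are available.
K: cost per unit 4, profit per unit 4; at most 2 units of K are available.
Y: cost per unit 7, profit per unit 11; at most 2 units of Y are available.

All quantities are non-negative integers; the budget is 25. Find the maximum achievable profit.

This is a bounded integer knapsack.
Y has the best ratio (11/7); taking only Y gives at most 2×11 = 22 (stopped by the supply cap of 2).
Mixing does better — 2×K and 2×Y: cost 22 ≤ 25, profit 2·4 + 2·11 = 30.

30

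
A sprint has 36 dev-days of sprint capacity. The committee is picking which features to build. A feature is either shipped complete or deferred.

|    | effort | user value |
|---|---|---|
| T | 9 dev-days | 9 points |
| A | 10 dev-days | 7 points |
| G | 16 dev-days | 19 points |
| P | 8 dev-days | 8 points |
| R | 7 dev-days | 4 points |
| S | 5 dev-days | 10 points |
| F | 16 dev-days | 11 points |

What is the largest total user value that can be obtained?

41

Treat it as a binary knapsack problem.
Allowing fractional choices, the relaxed optimum would be about 44.0, but features are indivisible.
G + P + R + S: effort 16 + 8 + 7 + 5 = 36 ≤ 36, user value 19 + 8 + 4 + 10 = 41.
T + G + S: effort 9 + 16 + 5 = 30 ≤ 36, user value 9 + 19 + 10 = 38.
Best is G, P, R, and S with total user value 41.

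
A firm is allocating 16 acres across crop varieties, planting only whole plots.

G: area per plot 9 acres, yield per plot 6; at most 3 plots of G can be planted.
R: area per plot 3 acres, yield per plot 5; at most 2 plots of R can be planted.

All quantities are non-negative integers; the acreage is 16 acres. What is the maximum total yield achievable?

This is a bounded integer knapsack.
R has the best ratio (5/3); taking only R gives at most 2×5 = 10 (stopped by the supply cap of 2).
Mixing does better — 1×G and 2×R: area 15 ≤ 16, yield 1·6 + 2·5 = 16.

16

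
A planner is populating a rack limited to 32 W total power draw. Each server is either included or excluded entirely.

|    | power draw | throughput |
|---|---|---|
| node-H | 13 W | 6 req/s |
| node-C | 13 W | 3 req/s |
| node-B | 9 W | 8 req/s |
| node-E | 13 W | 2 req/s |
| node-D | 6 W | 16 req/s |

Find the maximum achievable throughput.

30

Take node-H, node-B, and node-D: power draw 13 + 9 + 6 = 28 ≤ 32, throughput 6 + 8 + 16 = 30.
No other feasible combination does better.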